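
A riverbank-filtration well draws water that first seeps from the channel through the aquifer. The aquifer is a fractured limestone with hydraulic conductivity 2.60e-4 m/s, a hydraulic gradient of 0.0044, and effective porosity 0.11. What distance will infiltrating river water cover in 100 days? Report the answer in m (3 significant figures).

K = 2.60e-4 m/s × 86400 s/d = 22.46 m/d
Specific discharge q = 22.46 × 0.0044 = 0.09884 m/d
v = Ki/n = 22.46·0.0044/0.11 = 0.8986 m/d
L = v × T = 0.8986 × 100 = 89.86 m

89.9 m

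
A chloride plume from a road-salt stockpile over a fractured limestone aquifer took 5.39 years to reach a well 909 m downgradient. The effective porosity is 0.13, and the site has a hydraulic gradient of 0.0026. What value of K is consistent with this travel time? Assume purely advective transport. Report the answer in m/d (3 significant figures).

23.1 m/d

t = 5.39 years = 1967 d
v = L / t = 909 / 1967 = 0.4620 m/d
K = v · n / i = 0.4620 × 0.13 / 0.0026 = 23.1 m/d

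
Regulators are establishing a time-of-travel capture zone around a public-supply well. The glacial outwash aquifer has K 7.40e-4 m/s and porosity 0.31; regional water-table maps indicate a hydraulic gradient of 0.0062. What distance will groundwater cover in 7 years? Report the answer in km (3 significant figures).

3.27 km

K = 7.40e-4 m/s × 86400 s/d = 63.94 m/d
Darcy flux q = K·i = 63.94 × 0.0062 = 0.3964 m/d
Seepage velocity v = q / n = 0.3964 / 0.31 = 1.279 m/d
T = 7 yr × 365 = 2555 d
L = v × T = 1.279 × 2555 = 3267 m
   = 3.27 km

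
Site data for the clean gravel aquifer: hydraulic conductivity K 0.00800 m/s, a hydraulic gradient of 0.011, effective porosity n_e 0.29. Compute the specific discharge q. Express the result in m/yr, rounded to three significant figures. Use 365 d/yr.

K = 0.00800 m/s × 86400 s/d = 691.2 m/d
Darcy flux q = K·i = 691.2 × 0.011 = 7.603 m/d
   = 7.603 × 365 = 2780 m/yr

2780 m/yr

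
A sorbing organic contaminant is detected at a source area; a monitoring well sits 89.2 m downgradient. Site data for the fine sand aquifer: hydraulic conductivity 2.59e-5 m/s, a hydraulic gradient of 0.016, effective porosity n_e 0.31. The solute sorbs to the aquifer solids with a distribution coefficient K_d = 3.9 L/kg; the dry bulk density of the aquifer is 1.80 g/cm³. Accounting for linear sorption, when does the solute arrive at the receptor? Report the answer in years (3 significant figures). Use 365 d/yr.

K = 2.59e-5 m/s × 86400 s/d = 2.238 m/d
Specific discharge q = 2.238 × 0.016 = 0.03580 m/d
Seepage velocity v = q / n = 0.03580 / 0.31 = 0.1155 m/d
Retardation R = 1 + ρ_b·K_d/n = 1 + 1.80×3.9/0.31 = 23.65
Contaminant velocity v_c = v/R = 0.1155/23.65 = 0.004885 m/d
t = L/v_c = 89.2/0.004885 = 18260 d
   = 18260/365 = 50.0 yr

50.0 years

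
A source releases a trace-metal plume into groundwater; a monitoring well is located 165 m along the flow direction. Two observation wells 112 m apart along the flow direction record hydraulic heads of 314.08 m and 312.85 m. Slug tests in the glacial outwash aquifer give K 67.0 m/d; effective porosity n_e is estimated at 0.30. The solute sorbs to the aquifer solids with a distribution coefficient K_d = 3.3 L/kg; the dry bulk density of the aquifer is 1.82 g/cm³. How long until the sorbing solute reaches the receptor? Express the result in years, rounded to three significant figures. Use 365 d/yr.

Hydraulic gradient i = (314.08 − 312.85) / 112 = 1.23 / 112 = 0.01098
q = Ki = 67.0 × 0.01098 = 0.7358 m/d
v_s = q/n_e = 0.7358/0.30 = 2.453 m/d
Retardation R = 1 + ρ_b·K_d/n = 1 + 1.82×3.3/0.30 = 21.02
Contaminant velocity v_c = v/R = 2.453/21.02 = 0.1167 m/d
t = L/v_c = 165/0.1167 = 1414 d
   = 1414/365 = 3.87 yr

3.87 years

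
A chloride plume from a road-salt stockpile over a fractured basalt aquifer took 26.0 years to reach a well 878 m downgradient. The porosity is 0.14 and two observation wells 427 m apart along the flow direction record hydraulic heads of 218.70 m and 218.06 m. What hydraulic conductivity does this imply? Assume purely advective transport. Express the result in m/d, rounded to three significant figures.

8.64 m/d

Hydraulic gradient i = (218.70 − 218.06) / 427 = 0.64 / 427 = 0.001499
t = 26.0 years = 9490 d
v = L / t = 878 / 9490 = 0.09252 m/d
K = v · n / i = 0.09252 × 0.14 / 0.001499 = 8.64 m/d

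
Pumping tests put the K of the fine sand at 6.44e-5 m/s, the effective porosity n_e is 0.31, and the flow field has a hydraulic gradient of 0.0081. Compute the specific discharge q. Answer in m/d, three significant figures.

K = 6.44e-5 m/s × 86400 s/d = 5.564 m/d
Darcy flux q = K·i = 5.564 × 0.0081 = 0.04507 m/d

0.0451 m/d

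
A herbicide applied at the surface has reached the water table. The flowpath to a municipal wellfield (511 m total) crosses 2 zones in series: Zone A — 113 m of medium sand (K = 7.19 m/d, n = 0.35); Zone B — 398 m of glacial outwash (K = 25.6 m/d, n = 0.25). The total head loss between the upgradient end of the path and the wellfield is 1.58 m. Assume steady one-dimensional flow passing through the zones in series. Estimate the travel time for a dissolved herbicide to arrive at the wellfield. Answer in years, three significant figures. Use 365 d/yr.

Continuity: the same q passes through each zone, so ΔH = q·Σ(L_j/K_j) — the zones act as resistances in series.
Σ(L/K) = 113/7.19 + 398/25.6 = 15.72 + 15.55 = 31.26 d
q = ΔH / Σ(L/K) = 1.58 / 31.26 = 0.05054 m/d (same in every zone)
Zone A: v = q/n = 0.05054/0.35 = 0.1444 m/d → t_A = 113/0.1444 = 782.6 d
Zone B: v = q/n = 0.05054/0.25 = 0.2022 m/d → t_B = 398/0.2022 = 1969 d
Total t = 782.6 + 1969 = 2751 d
   = 2751 / 365 = 7.54 yr

7.54 years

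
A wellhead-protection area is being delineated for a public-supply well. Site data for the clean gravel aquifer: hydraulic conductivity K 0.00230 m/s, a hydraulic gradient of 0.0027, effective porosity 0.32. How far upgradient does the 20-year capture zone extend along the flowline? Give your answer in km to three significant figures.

K = 0.00230 m/s × 86400 s/d = 198.7 m/d
Specific discharge q = 198.7 × 0.0027 = 0.5365 m/d
v = Ki/n = 198.7·0.0027/0.32 = 1.677 m/d
T = 20 yr × 365 = 7300 d
L = v × T = 1.677 × 7300 = 12240 m
   = 12.2 km

12.2 km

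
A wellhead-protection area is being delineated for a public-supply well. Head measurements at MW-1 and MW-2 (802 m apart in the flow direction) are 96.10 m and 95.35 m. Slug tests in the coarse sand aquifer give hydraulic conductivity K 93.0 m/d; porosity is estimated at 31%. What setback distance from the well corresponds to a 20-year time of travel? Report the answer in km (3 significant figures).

2.05 km

Hydraulic gradient i = (96.10 − 95.35) / 802 = 0.75 / 802 = 9.352e-4
Darcy flux q = K·i = 93.0 × 9.352e-4 = 0.08697 m/d
v_s = q/n_e = 0.08697/0.31 = 0.2805 m/d
T = 20 yr × 365 = 7300 d
L = v × T = 0.2805 × 7300 = 2048 m
   = 2.05 km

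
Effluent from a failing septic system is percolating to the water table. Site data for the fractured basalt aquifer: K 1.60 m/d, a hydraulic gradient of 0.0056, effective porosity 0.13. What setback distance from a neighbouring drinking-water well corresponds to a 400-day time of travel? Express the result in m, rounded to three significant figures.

27.6 m

Darcy flux q = K·i = 1.60 × 0.0056 = 0.008960 m/d
Seepage velocity v = q / n = 0.008960 / 0.13 = 0.06892 m/d
L = v × T = 0.06892 × 400 = 27.57 m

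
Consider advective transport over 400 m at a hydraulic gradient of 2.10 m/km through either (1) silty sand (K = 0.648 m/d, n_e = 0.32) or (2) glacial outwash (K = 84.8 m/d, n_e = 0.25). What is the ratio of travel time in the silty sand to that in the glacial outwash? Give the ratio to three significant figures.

168

Unit 1 (silty sand): v = 0.648×0.0021/0.32 = 0.004252 m/d, t = 400/0.004252 = 94060 d
Unit 2 (glacial outwash): v = 84.8×0.0021/0.25 = 0.7123 m/d, t = 400/0.7123 = 561.5 d
t(silty sand) / t(glacial outwash) = 94060/561.5 = 168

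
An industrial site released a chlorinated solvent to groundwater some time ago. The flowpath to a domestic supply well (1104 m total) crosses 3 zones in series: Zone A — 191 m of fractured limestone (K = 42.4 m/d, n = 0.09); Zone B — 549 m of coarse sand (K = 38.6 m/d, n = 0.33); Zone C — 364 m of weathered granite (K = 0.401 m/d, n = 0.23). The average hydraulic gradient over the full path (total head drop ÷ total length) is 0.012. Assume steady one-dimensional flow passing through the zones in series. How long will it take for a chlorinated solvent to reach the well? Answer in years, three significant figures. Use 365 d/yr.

54.0 years

Continuity: the same q passes through each zone, so ΔH = q·Σ(L_j/K_j) — the zones act as resistances in series.
Σ(L/K) = 191/42.4 + 549/38.6 + 364/0.401 = 4.505 + 14.22 + 907.7 = 926.5 d
K_eq = L_total / Σ(L/K) = 1104 / 926.5 = 1.192 m/d
q = K_eq · i = 1.192 × 0.012 = 0.01430 m/d (same in every zone)
Zone A: v = q/n = 0.01430/0.09 = 0.1589 m/d → t_A = 191/0.1589 = 1202 d
Zone B: v = q/n = 0.01430/0.33 = 0.04333 m/d → t_B = 549/0.04333 = 12670 d
Zone C: v = q/n = 0.01430/0.23 = 0.06217 m/d → t_C = 364/0.06217 = 5855 d
Total t = 1202 + 12670 + 5855 = 19730 d
   = 19730 / 365 = 54.0 yr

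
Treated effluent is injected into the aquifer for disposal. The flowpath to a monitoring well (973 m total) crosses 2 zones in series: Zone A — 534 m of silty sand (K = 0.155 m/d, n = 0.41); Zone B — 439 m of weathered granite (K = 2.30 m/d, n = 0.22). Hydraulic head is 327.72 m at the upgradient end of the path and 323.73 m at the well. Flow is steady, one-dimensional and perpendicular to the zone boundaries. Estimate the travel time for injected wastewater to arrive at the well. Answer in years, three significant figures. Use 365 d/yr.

Total head drop ΔH = 327.72 − 323.73 = 3.99 m
Continuity: the same q passes through each zone, so ΔH = q·Σ(L_j/K_j) — the zones act as resistances in series.
Σ(L/K) = 534/0.155 + 439/2.30 = 3445 + 190.9 = 3636 d
q = ΔH / Σ(L/K) = 3.99 / 3636 = 0.001097 m/d (same in every zone)
Zone A: v = q/n = 0.001097/0.41 = 0.002676 m/d → t_A = 534/0.002676 = 199500 d
Zone B: v = q/n = 0.001097/0.22 = 0.004988 m/d → t_B = 439/0.004988 = 88010 d
Total t = 199500 + 88010 = 287500 d
   = 287500 / 365 = 788 yr

788 years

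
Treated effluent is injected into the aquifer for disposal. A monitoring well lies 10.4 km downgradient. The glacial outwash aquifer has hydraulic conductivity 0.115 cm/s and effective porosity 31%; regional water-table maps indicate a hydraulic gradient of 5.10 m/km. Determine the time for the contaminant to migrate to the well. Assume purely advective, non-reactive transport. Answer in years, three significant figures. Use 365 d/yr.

17.4 years

K = 0.115 cm/s × 864 = 99.36 m/d
Specific discharge q = 99.36 × 0.0051 = 0.5067 m/d
v = Ki/n = 99.36·0.0051/0.31 = 1.635 m/d
L = 10.4 km = 10400 m
t = L / v = 10400 / 1.635 = 6362 d
   = 6362 / 365 = 17.4 yr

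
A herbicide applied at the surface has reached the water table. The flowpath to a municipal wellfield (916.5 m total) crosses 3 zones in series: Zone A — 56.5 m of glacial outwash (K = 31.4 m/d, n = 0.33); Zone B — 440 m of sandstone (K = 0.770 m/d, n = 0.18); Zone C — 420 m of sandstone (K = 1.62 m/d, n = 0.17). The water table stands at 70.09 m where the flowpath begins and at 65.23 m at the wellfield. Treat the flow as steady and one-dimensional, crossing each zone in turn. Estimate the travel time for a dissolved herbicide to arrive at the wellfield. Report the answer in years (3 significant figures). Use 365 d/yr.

Total head drop ΔH = 70.09 − 65.23 = 4.86 m
Steady 1-D flow in series ⇒ the Darcy flux q is identical in every zone and the zone head losses add (resistances L/K in series).
Σ(L/K) = 56.5/31.4 + 440/0.770 + 420/1.62 = 1.799 + 571.4 + 259.3 = 832.5 d
q = ΔH / Σ(L/K) = 4.86 / 832.5 = 0.005838 m/d (same in every zone)
Zone A: v = q/n = 0.005838/0.33 = 0.01769 m/d → t_A = 56.5/0.01769 = 3194 d
Zone B: v = q/n = 0.005838/0.18 = 0.03243 m/d → t_B = 440/0.03243 = 13570 d
Zone C: v = q/n = 0.005838/0.17 = 0.03434 m/d → t_C = 420/0.03434 = 12230 d
Total t = 3194 + 13570 + 12230 = 28990 d
   = 28990 / 365 = 79.4 yr

79.4 years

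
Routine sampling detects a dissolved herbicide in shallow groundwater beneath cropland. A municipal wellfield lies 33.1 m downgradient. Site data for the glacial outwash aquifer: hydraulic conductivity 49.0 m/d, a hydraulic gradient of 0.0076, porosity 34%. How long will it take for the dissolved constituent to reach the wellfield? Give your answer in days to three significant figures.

q = Ki = 49.0 × 0.0076 = 0.3724 m/d
Average linear velocity = 0.3724 / 0.34 = 1.095 m/d
t = L / v = 33.1 / 1.095 = 30.22 d

30.2 days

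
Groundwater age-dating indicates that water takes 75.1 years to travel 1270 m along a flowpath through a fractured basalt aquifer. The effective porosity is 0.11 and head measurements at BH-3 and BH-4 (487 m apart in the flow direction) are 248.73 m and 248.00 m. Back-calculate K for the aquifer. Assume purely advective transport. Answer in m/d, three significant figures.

Hydraulic gradient i = (248.73 − 248.00) / 487 = 0.73 / 487 = 0.001499
t = 75.1 years = 27410 d
v = L / t = 1270 / 27410 = 0.04633 m/d
K = v · n / i = 0.04633 × 0.11 / 0.001499 = 3.40 m/d

3.40 m/d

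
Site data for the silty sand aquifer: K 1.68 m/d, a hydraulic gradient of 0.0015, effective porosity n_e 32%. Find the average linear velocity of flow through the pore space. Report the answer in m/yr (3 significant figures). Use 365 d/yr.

2.87 m/yr

q = Ki = 1.68 × 0.0015 = 0.002520 m/d
v = Ki/n = 1.68·0.0015/0.32 = 0.007875 m/d
   = 0.007875 × 365 = 2.87 m/yr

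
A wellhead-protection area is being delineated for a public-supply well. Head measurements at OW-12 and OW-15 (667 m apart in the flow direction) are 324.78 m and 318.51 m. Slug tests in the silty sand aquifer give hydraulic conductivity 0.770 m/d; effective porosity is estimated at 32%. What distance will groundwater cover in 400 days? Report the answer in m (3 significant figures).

Hydraulic gradient i = (324.78 − 318.51) / 667 = 6.27 / 667 = 0.009400
q = Ki = 0.770 × 0.009400 = 0.007238 m/d
Seepage velocity v = q / n = 0.007238 / 0.32 = 0.02262 m/d
L = v × T = 0.02262 × 400 = 9.048 m

9.05 m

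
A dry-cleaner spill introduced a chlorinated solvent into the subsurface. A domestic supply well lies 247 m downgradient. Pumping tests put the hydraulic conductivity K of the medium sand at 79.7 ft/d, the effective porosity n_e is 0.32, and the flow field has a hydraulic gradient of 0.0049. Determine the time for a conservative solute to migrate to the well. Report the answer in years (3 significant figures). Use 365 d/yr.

K = 79.7 ft/d × 0.3048 = 24.29 m/d
q = Ki = 24.29 × 0.0049 = 0.1190 m/d
v = Ki/n = 24.29·0.0049/0.32 = 0.3720 m/d
t = L / v = 247 / 0.3720 = 664.0 d
   = 664.0 / 365 = 1.82 yr

1.82 years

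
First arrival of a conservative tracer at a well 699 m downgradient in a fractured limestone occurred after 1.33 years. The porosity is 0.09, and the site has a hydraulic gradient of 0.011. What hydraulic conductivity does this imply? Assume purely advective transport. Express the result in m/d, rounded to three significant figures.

11.8 m/d

t = 1.33 years = 485.5 d
v = L / t = 699 / 485.5 = 1.440 m/d
K = v · n / i = 1.440 × 0.09 / 0.011 = 11.8 m/d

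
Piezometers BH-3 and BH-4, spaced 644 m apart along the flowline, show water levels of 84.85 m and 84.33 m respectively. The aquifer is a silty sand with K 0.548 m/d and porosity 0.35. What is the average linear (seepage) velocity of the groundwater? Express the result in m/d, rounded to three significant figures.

0.00126 m/d

Hydraulic gradient i = (84.85 − 84.33) / 644 = 0.52 / 644 = 8.075e-4
Darcy flux q = K·i = 0.548 × 8.075e-4 = 4.425e-4 m/d
Seepage velocity v = q / n = 4.425e-4 / 0.35 = 0.001264 m/d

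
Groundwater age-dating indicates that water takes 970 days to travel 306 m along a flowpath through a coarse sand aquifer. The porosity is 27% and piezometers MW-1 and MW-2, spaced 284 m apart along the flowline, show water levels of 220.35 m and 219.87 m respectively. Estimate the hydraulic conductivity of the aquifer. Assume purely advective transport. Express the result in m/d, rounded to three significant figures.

50.4 m/d

Hydraulic gradient i = (220.35 − 219.87) / 284 = 0.48 / 284 = 0.001690
v = L / t = 306 / 970 = 0.3155 m/d
K = v · n / i = 0.3155 × 0.27 / 0.001690 = 50.4 m/d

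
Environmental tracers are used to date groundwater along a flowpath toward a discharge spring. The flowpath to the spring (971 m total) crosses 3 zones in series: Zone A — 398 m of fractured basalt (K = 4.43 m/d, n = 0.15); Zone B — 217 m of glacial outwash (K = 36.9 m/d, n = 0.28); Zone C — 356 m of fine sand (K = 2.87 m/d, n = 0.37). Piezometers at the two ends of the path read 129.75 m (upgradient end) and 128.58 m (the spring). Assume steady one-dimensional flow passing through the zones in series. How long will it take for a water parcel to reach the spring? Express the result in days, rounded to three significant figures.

47400 days

Total head drop ΔH = 129.75 − 128.58 = 1.17 m
Continuity: the same q passes through each zone, so ΔH = q·Σ(L_j/K_j) — the zones act as resistances in series.
Σ(L/K) = 398/4.43 + 217/36.9 + 356/2.87 = 89.84 + 5.881 + 124.0 = 219.8 d
q = ΔH / Σ(L/K) = 1.17 / 219.8 = 0.005324 m/d (same in every zone)
Zone A: v = q/n = 0.005324/0.15 = 0.03549 m/d → t_A = 398/0.03549 = 11210 d
Zone B: v = q/n = 0.005324/0.28 = 0.01901 m/d → t_B = 217/0.01901 = 11410 d
Zone C: v = q/n = 0.005324/0.37 = 0.01439 m/d → t_C = 356/0.01439 = 24740 d
Total t = 11210 + 11410 + 24740 = 47370 d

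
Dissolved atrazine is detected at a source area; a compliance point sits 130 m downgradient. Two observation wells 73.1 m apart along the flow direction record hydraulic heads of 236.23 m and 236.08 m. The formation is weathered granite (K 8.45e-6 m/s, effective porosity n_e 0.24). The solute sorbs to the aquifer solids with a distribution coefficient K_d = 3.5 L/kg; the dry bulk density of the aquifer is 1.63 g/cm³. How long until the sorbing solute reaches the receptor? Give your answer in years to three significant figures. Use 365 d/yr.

Hydraulic gradient i = (236.23 − 236.08) / 73.1 = 0.15 / 73.1 = 0.002052
K = 8.45e-6 m/s × 86400 s/d = 0.7301 m/d
q = Ki = 0.7301 × 0.002052 = 0.001498 m/d
Average linear velocity = 0.001498 / 0.24 = 0.006242 m/d
Retardation R = 1 + ρ_b·K_d/n = 1 + 1.63×3.5/0.24 = 24.77
Contaminant velocity v_c = v/R = 0.006242/24.77 = 2.520e-4 m/d
t = L/v_c = 130/2.520e-4 = 515900 d
   = 515900/365 = 1410 yr

1410 years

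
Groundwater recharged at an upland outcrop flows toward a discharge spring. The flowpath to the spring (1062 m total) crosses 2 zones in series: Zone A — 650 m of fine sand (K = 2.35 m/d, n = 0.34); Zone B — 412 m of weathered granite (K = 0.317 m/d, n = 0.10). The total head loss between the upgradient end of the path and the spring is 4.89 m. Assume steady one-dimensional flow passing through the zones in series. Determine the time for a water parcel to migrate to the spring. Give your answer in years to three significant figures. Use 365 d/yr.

232 years

Continuity: the same q passes through each zone, so ΔH = q·Σ(L_j/K_j) — the zones act as resistances in series.
Σ(L/K) = 650/2.35 + 412/0.317 = 276.6 + 1300 = 1576 d
q = ΔH / Σ(L/K) = 4.89 / 1576 = 0.003102 m/d (same in every zone)
Zone A: v = q/n = 0.003102/0.34 = 0.009124 m/d → t_A = 650/0.009124 = 71240 d
Zone B: v = q/n = 0.003102/0.10 = 0.03102 m/d → t_B = 412/0.03102 = 13280 d
Total t = 71240 + 13280 = 84520 d
   = 84520 / 365 = 232 yr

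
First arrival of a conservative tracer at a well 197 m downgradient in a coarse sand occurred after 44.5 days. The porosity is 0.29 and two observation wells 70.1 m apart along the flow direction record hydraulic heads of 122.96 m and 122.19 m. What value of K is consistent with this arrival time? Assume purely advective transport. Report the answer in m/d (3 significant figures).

Hydraulic gradient i = (122.96 − 122.19) / 70.1 = 0.77 / 70.1 = 0.01098
v = L / t = 197 / 44.5 = 4.427 m/d
K = v · n / i = 4.427 × 0.29 / 0.01098 = 117 m/d

117 m/d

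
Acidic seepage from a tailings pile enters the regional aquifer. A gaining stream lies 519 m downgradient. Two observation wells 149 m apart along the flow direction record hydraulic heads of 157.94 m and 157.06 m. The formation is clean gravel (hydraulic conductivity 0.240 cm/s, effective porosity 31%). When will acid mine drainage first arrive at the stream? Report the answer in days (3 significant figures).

Hydraulic gradient i = (157.94 − 157.06) / 149 = 0.88 / 149 = 0.005906
K = 0.240 cm/s × 864 = 207.4 m/d
q = Ki = 207.4 × 0.005906 = 1.225 m/d
Average linear velocity = 1.225 / 0.31 = 3.951 m/d
t = L / v = 519 / 3.951 = 131.4 d

131 days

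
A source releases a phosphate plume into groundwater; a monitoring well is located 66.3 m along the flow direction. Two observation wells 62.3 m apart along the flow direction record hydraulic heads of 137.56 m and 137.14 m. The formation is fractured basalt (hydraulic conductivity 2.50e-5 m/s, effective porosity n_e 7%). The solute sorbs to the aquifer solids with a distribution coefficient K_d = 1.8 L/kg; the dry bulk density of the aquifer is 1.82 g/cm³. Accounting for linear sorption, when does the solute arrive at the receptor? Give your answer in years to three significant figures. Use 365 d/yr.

41.7 years

Hydraulic gradient i = (137.56 − 137.14) / 62.3 = 0.42 / 62.3 = 0.006742
K = 2.50e-5 m/s × 86400 s/d = 2.160 m/d
Specific discharge q = 2.160 × 0.006742 = 0.01456 m/d
v = Ki/n = 2.160·0.006742/0.07 = 0.2080 m/d
Retardation R = 1 + ρ_b·K_d/n = 1 + 1.82×1.8/0.07 = 47.80
Contaminant velocity v_c = v/R = 0.2080/47.80 = 0.004352 m/d
t = L/v_c = 66.3/0.004352 = 15230 d
   = 15230/365 = 41.7 yr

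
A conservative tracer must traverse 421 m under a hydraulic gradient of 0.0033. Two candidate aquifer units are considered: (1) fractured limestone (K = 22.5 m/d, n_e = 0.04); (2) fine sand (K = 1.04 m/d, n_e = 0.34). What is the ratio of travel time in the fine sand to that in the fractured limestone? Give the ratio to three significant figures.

184

Unit 1 (fractured limestone): v = 22.5×0.0033/0.04 = 1.856 m/d, t = 421/1.856 = 226.8 d
Unit 2 (fine sand): v = 1.04×0.0033/0.34 = 0.01009 m/d, t = 421/0.01009 = 41710 d
t(fine sand) / t(fractured limestone) = 41710/226.8 = 184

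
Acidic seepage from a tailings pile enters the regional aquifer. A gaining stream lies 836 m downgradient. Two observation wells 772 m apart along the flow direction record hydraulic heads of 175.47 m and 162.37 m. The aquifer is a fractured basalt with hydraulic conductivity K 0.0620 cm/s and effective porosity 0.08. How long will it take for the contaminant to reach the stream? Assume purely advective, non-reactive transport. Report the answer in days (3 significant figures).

Hydraulic gradient i = (175.47 − 162.37) / 772 = 13.10 / 772 = 0.01697
K = 0.0620 cm/s × 864 = 53.57 m/d
Darcy flux q = K·i = 53.57 × 0.01697 = 0.9090 m/d
Average linear velocity = 0.9090 / 0.08 = 11.36 m/d
t = L / v = 836 / 11.36 = 73.58 d

73.6 days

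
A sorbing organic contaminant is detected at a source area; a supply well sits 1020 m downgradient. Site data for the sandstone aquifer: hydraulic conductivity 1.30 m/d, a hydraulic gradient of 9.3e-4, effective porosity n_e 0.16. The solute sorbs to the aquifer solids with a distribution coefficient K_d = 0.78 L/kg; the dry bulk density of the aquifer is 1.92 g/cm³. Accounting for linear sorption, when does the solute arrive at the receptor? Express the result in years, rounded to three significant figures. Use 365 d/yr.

3830 years

Darcy flux q = K·i = 1.30 × 9.3e-4 = 0.001209 m/d
v_s = q/n_e = 0.001209/0.16 = 0.007556 m/d
Retardation R = 1 + ρ_b·K_d/n = 1 + 1.92×0.78/0.16 = 10.36
Contaminant velocity v_c = v/R = 0.007556/10.36 = 7.294e-4 m/d
t = L/v_c = 1020/7.294e-4 = 1.398e6 d
   = 1.398e6/365 = 3830 yr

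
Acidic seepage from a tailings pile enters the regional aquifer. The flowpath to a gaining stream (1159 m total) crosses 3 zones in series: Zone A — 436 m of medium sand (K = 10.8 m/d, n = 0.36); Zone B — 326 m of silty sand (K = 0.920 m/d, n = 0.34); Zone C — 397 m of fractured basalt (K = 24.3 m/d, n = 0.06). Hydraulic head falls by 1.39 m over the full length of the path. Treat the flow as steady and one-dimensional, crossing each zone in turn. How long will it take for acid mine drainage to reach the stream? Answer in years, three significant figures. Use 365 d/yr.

236 years

Continuity: the same q passes through each zone, so ΔH = q·Σ(L_j/K_j) — the zones act as resistances in series.
Σ(L/K) = 436/10.8 + 326/0.920 + 397/24.3 = 40.37 + 354.3 + 16.34 = 411.1 d
q = ΔH / Σ(L/K) = 1.39 / 411.1 = 0.003382 m/d (same in every zone)
Zone A: v = q/n = 0.003382/0.36 = 0.009393 m/d → t_A = 436/0.009393 = 46420 d
Zone B: v = q/n = 0.003382/0.34 = 0.009946 m/d → t_B = 326/0.009946 = 32780 d
Zone C: v = q/n = 0.003382/0.06 = 0.05636 m/d → t_C = 397/0.05636 = 7044 d
Total t = 46420 + 32780 + 7044 = 86240 d
   = 86240 / 365 = 236 yr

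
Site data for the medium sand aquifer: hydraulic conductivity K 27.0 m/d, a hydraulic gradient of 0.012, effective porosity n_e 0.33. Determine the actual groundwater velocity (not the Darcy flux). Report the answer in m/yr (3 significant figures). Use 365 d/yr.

Darcy flux q = K·i = 27.0 × 0.012 = 0.3240 m/d
Average linear velocity = 0.3240 / 0.33 = 0.9818 m/d
   = 0.9818 × 365 = 358 m/yr

358 m/yr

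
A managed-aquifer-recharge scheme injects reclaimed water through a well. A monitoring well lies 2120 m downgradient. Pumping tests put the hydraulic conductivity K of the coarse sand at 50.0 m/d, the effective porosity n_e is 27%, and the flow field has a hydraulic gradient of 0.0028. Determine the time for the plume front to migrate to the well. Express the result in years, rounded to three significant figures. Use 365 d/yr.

Darcy flux q = K·i = 50.0 × 0.0028 = 0.1400 m/d
Seepage velocity v = q / n = 0.1400 / 0.27 = 0.5185 m/d
t = L / v = 2120 / 0.5185 = 4089 d
   = 4089 / 365 = 11.2 yr

11.2 years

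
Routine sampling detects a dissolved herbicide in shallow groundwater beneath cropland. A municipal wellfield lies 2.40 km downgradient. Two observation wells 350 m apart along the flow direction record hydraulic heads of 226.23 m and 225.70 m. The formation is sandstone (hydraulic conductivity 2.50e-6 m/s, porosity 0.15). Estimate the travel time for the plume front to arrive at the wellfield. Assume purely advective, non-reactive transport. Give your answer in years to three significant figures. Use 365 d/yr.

Hydraulic gradient i = (226.23 − 225.70) / 350 = 0.53 / 350 = 0.001514
K = 2.50e-6 m/s × 86400 s/d = 0.2160 m/d
q = Ki = 0.2160 × 0.001514 = 3.271e-4 m/d
v = Ki/n = 0.2160·0.001514/0.15 = 0.002181 m/d
L = 2.40 km = 2400 m
t = L / v = 2400 / 0.002181 = 1.101e6 d
   = 1.101e6 / 365 = 3020 yr

3020 years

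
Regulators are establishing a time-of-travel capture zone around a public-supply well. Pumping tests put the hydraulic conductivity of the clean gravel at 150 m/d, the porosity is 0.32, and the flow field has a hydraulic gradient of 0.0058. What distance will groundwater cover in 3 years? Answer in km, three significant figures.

2.98 km

Specific discharge q = 150 × 0.0058 = 0.8700 m/d
v = Ki/n = 150·0.0058/0.32 = 2.719 m/d
T = 3 yr × 365 = 1095 d
L = v × T = 2.719 × 1095 = 2977 m
   = 2.98 km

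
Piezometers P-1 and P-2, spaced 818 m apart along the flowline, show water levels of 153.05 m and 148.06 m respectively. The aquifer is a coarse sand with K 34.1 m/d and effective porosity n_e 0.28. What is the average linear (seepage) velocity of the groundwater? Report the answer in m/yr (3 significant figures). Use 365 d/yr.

271 m/yr

Hydraulic gradient i = (153.05 − 148.06) / 818 = 4.99 / 818 = 0.006100
Specific discharge q = 34.1 × 0.006100 = 0.2080 m/d
Average linear velocity = 0.2080 / 0.28 = 0.7429 m/d
   = 0.7429 × 365 = 271 m/yr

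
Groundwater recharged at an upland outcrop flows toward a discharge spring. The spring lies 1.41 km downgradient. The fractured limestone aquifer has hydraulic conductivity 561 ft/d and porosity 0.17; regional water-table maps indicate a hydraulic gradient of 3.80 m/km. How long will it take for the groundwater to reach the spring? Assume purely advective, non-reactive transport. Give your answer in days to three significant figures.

369 days

K = 561 ft/d × 0.3048 = 171.0 m/d
Darcy flux q = K·i = 171.0 × 0.0038 = 0.6498 m/d
Seepage velocity v = q / n = 0.6498 / 0.17 = 3.822 m/d
L = 1.41 km = 1410 m
t = L / v = 1410 / 3.822 = 368.9 d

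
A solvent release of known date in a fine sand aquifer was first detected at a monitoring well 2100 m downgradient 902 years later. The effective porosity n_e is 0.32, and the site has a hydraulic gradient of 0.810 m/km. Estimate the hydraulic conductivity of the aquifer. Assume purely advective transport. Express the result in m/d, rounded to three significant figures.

t = 902 years = 329200 d
v = L / t = 2100 / 329200 = 0.006379 m/d
K = v · n / i = 0.006379 × 0.32 / 8.1e-4 = 2.52 m/d

2.52 m/d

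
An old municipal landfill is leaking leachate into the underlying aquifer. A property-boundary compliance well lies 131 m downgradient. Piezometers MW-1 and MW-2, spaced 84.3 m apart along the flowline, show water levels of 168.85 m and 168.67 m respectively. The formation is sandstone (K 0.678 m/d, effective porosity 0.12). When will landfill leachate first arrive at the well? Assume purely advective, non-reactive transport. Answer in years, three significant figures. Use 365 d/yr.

29.7 years

Hydraulic gradient i = (168.85 − 168.67) / 84.3 = 0.18 / 84.3 = 0.002135
q = Ki = 0.678 × 0.002135 = 0.001448 m/d
v = Ki/n = 0.678·0.002135/0.12 = 0.01206 m/d
t = L / v = 131 / 0.01206 = 10860 d
   = 10860 / 365 = 29.7 yr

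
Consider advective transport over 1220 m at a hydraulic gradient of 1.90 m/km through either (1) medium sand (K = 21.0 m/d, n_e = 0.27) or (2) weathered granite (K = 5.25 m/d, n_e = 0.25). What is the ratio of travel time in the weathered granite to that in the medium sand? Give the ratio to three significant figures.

Unit 1 (medium sand): v = 21.0×0.0019/0.27 = 0.1478 m/d, t = 1220/0.1478 = 8256 d
Unit 2 (weathered granite): v = 5.25×0.0019/0.25 = 0.03990 m/d, t = 1220/0.03990 = 30580 d
t(weathered granite) / t(medium sand) = 30580/8256 = 3.70

3.70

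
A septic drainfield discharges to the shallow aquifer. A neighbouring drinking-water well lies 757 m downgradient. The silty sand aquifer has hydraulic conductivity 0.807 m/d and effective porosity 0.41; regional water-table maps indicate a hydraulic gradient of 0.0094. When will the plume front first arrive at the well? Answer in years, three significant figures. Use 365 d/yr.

112 years

Darcy flux q = K·i = 0.807 × 0.0094 = 0.007586 m/d
v_s = q/n_e = 0.007586/0.41 = 0.01850 m/d
t = L / v = 757 / 0.01850 = 40910 d
   = 40910 / 365 = 112 yr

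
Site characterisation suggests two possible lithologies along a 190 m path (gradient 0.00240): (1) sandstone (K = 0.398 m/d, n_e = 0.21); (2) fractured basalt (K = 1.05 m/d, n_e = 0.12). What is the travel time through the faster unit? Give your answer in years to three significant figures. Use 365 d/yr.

24.8 years

Unit 1 (sandstone): v = 0.398×0.0024/0.21 = 0.004549 m/d, t = 190/0.004549 = 41770 d
Unit 2 (fractured basalt): v = 1.05×0.0024/0.12 = 0.02100 m/d, t = 190/0.02100 = 9048 d
Faster: 9048 d / 365 = 24.8 yr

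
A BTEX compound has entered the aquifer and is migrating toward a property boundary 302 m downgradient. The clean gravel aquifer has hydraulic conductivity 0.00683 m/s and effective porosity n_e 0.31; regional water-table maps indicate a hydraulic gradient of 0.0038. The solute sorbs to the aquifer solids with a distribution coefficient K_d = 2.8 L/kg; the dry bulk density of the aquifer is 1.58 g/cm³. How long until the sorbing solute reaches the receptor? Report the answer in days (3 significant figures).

K = 0.00683 m/s × 86400 s/d = 590.1 m/d
q = Ki = 590.1 × 0.0038 = 2.242 m/d
v = Ki/n = 590.1·0.0038/0.31 = 7.234 m/d
Retardation R = 1 + ρ_b·K_d/n = 1 + 1.58×2.8/0.31 = 15.27
Contaminant velocity v_c = v/R = 7.234/15.27 = 0.4737 m/d
t = L/v_c = 302/0.4737 = 637.6 d

638 days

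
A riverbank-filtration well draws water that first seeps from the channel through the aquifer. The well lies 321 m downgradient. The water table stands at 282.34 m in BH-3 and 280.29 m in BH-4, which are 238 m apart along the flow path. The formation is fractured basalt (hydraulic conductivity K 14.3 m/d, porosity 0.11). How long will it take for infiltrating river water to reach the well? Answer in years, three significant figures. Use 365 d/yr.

0.785 years

Hydraulic gradient i = (282.34 − 280.29) / 238 = 2.05 / 238 = 0.008613
q = Ki = 14.3 × 0.008613 = 0.1232 m/d
v = Ki/n = 14.3·0.008613/0.11 = 1.120 m/d
t = L / v = 321 / 1.120 = 286.7 d
   = 286.7 / 365 = 0.785 yr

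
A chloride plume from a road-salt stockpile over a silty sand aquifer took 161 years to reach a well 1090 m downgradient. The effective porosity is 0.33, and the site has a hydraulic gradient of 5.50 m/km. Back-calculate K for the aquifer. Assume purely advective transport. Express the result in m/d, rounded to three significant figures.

1.11 m/d

t = 161 years = 58770 d
v = L / t = 1090 / 58770 = 0.01855 m/d
K = v · n / i = 0.01855 × 0.33 / 0.0055 = 1.11 m/d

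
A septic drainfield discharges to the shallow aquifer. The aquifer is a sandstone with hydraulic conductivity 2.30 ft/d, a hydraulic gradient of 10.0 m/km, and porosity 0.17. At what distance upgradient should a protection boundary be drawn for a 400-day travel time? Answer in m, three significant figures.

16.5 m

K = 2.30 ft/d × 0.3048 = 0.7010 m/d
q = Ki = 0.7010 × 0.010 = 0.007010 m/d
Average linear velocity = 0.007010 / 0.17 = 0.04124 m/d
L = v × T = 0.04124 × 400 = 16.50 m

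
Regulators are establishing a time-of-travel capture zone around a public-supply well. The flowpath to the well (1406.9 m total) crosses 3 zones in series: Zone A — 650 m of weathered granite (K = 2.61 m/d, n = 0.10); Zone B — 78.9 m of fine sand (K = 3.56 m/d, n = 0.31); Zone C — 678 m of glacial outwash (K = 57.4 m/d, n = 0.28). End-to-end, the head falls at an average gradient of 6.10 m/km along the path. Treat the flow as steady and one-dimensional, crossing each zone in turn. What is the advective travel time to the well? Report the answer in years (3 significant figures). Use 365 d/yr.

25.2 years

Steady 1-D flow in series ⇒ the Darcy flux q is identical in every zone and the zone head losses add (resistances L/K in series).
Σ(L/K) = 650/2.61 + 78.9/3.56 + 678/57.4 = 249.0 + 22.16 + 11.81 = 283.0 d
K_eq = L_total / Σ(L/K) = 1406.9 / 283.0 = 4.971 m/d
q = K_eq · i = 4.971 × 0.0061 = 0.03032 m/d (same in every zone)
Zone A: v = q/n = 0.03032/0.10 = 0.3032 m/d → t_A = 650/0.3032 = 2144 d
Zone B: v = q/n = 0.03032/0.31 = 0.09782 m/d → t_B = 78.9/0.09782 = 806.6 d
Zone C: v = q/n = 0.03032/0.28 = 0.1083 m/d → t_C = 678/0.1083 = 6260 d
Total t = 2144 + 806.6 + 6260 = 9211 d
   = 9211 / 365 = 25.2 yr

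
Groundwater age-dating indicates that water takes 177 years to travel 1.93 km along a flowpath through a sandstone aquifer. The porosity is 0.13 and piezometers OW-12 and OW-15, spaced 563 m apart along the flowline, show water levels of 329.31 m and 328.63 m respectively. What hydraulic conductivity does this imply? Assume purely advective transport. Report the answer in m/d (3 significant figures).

Hydraulic gradient i = (329.31 − 328.63) / 563 = 0.68 / 563 = 0.001208
t = 177 years = 64610 d
L = 1.93 km = 1930 m
v = L / t = 1930 / 64610 = 0.02987 m/d
K = v · n / i = 0.02987 × 0.13 / 0.001208 = 3.22 m/d

3.22 m/d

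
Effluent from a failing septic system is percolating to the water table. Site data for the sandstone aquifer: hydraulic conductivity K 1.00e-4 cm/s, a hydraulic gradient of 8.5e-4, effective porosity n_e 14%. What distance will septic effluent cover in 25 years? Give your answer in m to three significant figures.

4.79 m

K = 1.00e-4 cm/s × 864 = 0.08640 m/d
q = Ki = 0.08640 × 8.5e-4 = 7.344e-5 m/d
v = Ki/n = 0.08640·8.5e-4/0.14 = 5.246e-4 m/d
T = 25 yr × 365 = 9125 d
L = v × T = 5.246e-4 × 9125 = 4.787 m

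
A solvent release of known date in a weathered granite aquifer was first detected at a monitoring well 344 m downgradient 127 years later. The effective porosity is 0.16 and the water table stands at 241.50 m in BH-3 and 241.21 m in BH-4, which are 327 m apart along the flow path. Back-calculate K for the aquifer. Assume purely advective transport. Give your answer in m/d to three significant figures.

1.34 m/d

Hydraulic gradient i = (241.50 − 241.21) / 327 = 0.29 / 327 = 8.869e-4
t = 127 years = 46360 d
v = L / t = 344 / 46360 = 0.007421 m/d
K = v · n / i = 0.007421 × 0.16 / 8.869e-4 = 1.34 m/d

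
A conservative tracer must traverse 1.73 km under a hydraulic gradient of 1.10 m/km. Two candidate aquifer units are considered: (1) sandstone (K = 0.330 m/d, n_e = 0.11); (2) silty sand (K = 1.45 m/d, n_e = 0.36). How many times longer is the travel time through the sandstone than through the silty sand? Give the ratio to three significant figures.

Unit 1 (sandstone): v = 0.330×0.0011/0.11 = 0.003300 m/d, t = 1730/0.003300 = 524200 d
Unit 2 (silty sand): v = 1.45×0.0011/0.36 = 0.004431 m/d, t = 1730/0.004431 = 390500 d
t(sandstone) / t(silty sand) = 524200/390500 = 1.34

1.34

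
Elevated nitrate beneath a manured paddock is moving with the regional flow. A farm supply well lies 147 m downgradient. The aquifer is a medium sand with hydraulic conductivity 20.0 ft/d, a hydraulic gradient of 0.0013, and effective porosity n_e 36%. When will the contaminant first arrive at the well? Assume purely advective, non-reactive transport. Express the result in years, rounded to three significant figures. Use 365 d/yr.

18.3 years

K = 20.0 ft/d × 0.3048 = 6.096 m/d
q = Ki = 6.096 × 0.0013 = 0.007925 m/d
v_s = q/n_e = 0.007925/0.36 = 0.02201 m/d
t = L / v = 147 / 0.02201 = 6678 d
   = 6678 / 365 = 18.3 yr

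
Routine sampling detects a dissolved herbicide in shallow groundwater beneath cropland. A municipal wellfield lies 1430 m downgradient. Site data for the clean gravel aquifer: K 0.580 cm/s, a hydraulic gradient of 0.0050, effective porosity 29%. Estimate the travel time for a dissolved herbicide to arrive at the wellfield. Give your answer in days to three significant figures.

K = 0.580 cm/s × 864 = 501.1 m/d
q = Ki = 501.1 × 0.0050 = 2.506 m/d
v = Ki/n = 501.1·0.0050/0.29 = 8.640 m/d
t = L / v = 1430 / 8.640 = 165.5 d

166 days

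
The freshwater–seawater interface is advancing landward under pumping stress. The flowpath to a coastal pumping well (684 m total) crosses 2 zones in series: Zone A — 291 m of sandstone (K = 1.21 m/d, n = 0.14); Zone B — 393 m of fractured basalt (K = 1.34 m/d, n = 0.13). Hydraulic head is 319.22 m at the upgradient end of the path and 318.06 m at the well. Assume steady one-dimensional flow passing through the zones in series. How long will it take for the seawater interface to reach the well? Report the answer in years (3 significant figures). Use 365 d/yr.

116 years

Total head drop ΔH = 319.22 − 318.06 = 1.16 m
Steady 1-D flow in series ⇒ the Darcy flux q is identical in every zone and the zone head losses add (resistances L/K in series).
Σ(L/K) = 291/1.21 + 393/1.34 = 240.5 + 293.3 = 533.8 d
q = ΔH / Σ(L/K) = 1.16 / 533.8 = 0.002173 m/d (same in every zone)
Zone A: v = q/n = 0.002173/0.14 = 0.01552 m/d → t_A = 291/0.01552 = 18750 d
Zone B: v = q/n = 0.002173/0.13 = 0.01672 m/d → t_B = 393/0.01672 = 23510 d
Total t = 18750 + 23510 = 42260 d
   = 42260 / 365 = 116 yr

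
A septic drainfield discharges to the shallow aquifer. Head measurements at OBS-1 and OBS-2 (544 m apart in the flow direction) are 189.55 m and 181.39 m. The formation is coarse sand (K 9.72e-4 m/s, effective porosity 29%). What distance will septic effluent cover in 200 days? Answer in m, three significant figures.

869 m

Hydraulic gradient i = (189.55 − 181.39) / 544 = 8.16 / 544 = 0.01500
K = 9.72e-4 m/s × 86400 s/d = 83.98 m/d
Specific discharge q = 83.98 × 0.01500 = 1.260 m/d
v_s = q/n_e = 1.260/0.29 = 4.344 m/d
L = v × T = 4.344 × 200 = 868.8 m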